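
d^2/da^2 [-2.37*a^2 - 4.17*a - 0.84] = -4.74000000000000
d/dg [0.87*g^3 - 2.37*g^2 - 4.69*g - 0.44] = 2.61*g^2 - 4.74*g - 4.69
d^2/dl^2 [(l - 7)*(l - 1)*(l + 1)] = 6*l - 14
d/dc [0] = 0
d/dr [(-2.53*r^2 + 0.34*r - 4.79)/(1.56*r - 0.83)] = (-3.9468*r^2 + 4.1998*r + 7.1902)/(2.4336*r^2 - 2.5896*r + 0.6889)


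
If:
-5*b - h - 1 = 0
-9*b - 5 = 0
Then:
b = -5/9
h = 16/9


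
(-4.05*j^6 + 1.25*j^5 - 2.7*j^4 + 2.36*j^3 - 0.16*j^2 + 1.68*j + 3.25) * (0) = 0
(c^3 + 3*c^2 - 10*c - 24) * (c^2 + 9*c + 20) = c^5 + 12*c^4 + 37*c^3 - 54*c^2 - 416*c - 480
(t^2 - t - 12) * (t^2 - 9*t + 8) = t^4 - 10*t^3 + 5*t^2 + 100*t - 96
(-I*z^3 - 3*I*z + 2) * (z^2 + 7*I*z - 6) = -I*z^5 + 7*z^4 + 3*I*z^3 + 23*z^2 + 32*I*z - 12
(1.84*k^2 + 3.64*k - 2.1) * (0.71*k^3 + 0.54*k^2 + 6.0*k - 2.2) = 1.3064*k^5 + 3.578*k^4 + 11.5146*k^3 + 16.658*k^2 - 20.608*k + 4.62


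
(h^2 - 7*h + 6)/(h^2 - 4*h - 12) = (h - 1)/(h + 2)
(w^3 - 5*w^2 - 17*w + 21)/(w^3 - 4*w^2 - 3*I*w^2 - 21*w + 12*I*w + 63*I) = (w - 1)/(w - 3*I)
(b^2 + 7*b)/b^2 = (b + 7)/b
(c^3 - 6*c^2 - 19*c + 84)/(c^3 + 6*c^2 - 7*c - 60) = (c - 7)/(c + 5)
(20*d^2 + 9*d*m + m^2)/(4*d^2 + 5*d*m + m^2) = (5*d + m)/(d + m)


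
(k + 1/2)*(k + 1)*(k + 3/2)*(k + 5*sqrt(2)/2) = k^4 + 3*k^3 + 5*sqrt(2)*k^3/2 + 11*k^2/4 + 15*sqrt(2)*k^2/2 + 3*k/4 + 55*sqrt(2)*k/8 + 15*sqrt(2)/8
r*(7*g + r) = 7*g*r + r^2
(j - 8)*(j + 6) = j^2 - 2*j - 48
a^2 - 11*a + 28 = (a - 7)*(a - 4)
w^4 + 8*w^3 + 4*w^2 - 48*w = w*(w - 2)*(w + 4)*(w + 6)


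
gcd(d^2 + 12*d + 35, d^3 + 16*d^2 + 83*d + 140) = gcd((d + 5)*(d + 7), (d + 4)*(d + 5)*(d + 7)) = d^2 + 12*d + 35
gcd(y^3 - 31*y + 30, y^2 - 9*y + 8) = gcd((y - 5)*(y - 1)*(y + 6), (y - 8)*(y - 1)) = y - 1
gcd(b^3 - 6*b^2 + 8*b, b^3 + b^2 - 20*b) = b^2 - 4*b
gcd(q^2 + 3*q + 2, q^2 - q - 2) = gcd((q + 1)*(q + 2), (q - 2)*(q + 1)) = q + 1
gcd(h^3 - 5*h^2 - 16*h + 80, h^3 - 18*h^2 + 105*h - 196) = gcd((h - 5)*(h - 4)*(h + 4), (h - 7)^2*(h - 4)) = h - 4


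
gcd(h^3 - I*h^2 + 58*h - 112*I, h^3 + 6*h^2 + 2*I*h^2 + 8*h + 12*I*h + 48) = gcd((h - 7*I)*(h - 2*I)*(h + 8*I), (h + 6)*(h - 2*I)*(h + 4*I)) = h - 2*I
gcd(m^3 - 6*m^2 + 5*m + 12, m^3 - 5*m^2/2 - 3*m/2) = m - 3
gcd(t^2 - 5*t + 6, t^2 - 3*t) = t - 3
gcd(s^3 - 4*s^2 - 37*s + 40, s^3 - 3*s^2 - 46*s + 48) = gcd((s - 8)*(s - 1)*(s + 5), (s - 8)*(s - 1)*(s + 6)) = s^2 - 9*s + 8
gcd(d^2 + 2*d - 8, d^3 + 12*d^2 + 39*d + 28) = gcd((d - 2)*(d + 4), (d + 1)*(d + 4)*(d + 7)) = d + 4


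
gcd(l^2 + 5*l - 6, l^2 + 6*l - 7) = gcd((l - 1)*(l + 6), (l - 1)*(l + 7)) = l - 1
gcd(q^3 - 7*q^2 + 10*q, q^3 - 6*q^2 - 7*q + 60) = q - 5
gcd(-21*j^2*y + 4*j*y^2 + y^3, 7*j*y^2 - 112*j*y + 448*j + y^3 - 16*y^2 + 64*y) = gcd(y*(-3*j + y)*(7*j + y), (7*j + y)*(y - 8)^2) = 7*j + y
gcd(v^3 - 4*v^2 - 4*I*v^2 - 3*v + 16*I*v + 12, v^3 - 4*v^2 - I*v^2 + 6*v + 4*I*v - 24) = v^2 + v*(-4 - 3*I) + 12*I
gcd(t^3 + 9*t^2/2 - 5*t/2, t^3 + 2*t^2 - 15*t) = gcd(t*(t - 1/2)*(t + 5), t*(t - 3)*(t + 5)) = t^2 + 5*t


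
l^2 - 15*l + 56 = (l - 8)*(l - 7)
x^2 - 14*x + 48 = (x - 8)*(x - 6)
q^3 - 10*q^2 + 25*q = q*(q - 5)^2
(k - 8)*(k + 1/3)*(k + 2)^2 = k^4 - 11*k^3/3 - 88*k^2/3 - 124*k/3 - 32/3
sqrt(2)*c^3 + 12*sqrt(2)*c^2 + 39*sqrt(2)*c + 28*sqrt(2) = (c + 4)*(c + 7)*(sqrt(2)*c + sqrt(2))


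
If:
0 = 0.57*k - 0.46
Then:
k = 0.81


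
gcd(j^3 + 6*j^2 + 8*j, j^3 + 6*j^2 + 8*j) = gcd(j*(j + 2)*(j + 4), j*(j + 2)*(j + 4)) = j^3 + 6*j^2 + 8*j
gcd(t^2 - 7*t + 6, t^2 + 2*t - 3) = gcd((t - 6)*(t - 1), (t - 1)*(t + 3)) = t - 1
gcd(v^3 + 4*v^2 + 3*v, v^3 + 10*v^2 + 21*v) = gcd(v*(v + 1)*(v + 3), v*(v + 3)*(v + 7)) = v^2 + 3*v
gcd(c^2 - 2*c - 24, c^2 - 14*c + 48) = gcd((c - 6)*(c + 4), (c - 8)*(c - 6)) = c - 6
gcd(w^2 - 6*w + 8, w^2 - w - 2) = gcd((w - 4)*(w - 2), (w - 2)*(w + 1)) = w - 2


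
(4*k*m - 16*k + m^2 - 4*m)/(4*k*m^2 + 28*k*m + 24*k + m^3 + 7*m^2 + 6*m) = (m - 4)/(m^2 + 7*m + 6)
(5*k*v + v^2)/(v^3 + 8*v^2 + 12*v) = (5*k + v)/(v^2 + 8*v + 12)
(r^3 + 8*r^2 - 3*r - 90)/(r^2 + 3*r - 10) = (r^2 + 3*r - 18)/(r - 2)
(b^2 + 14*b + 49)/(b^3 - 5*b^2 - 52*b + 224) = (b + 7)/(b^2 - 12*b + 32)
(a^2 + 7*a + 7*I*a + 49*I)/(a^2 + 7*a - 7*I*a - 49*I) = (a + 7*I)/(a - 7*I)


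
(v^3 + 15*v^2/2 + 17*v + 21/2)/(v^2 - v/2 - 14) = (v^2 + 4*v + 3)/(v - 4)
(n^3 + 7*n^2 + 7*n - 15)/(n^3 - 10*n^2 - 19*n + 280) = (n^2 + 2*n - 3)/(n^2 - 15*n + 56)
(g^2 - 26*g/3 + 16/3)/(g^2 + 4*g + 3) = (3*g^2 - 26*g + 16)/(3*(g^2 + 4*g + 3))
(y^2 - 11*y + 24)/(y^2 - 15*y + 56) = (y - 3)/(y - 7)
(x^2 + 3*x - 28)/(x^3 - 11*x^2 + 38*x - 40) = (x + 7)/(x^2 - 7*x + 10)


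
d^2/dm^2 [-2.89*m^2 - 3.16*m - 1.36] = -5.78000000000000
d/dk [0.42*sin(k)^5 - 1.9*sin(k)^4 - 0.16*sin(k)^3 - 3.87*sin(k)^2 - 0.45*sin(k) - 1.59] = (2.1*sin(k)^4 - 7.6*sin(k)^3 - 0.48*sin(k)^2 - 7.74*sin(k) - 0.45)*cos(k)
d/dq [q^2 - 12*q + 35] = 2*q - 12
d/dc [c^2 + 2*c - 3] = 2*c + 2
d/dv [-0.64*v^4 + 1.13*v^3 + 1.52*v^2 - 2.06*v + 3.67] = -2.56*v^3 + 3.39*v^2 + 3.04*v - 2.06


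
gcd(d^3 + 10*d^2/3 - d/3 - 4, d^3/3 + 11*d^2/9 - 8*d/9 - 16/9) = 1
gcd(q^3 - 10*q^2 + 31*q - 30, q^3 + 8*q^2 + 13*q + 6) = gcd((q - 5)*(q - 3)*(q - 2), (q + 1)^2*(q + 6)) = 1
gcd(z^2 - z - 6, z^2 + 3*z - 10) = 1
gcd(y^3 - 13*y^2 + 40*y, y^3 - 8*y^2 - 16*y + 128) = y - 8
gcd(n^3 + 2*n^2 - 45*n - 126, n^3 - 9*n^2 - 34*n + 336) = n^2 - n - 42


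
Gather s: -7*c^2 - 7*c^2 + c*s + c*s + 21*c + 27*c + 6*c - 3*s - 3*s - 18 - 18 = -14*c^2 + 54*c + s*(2*c - 6) - 36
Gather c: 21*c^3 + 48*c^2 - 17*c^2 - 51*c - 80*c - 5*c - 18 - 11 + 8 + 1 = 21*c^3 + 31*c^2 - 136*c - 20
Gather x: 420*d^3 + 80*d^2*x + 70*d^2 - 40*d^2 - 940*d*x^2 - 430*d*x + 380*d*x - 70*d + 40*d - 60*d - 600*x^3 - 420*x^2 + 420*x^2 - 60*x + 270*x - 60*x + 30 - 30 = 420*d^3 + 30*d^2 - 940*d*x^2 - 90*d - 600*x^3 + x*(80*d^2 - 50*d + 150)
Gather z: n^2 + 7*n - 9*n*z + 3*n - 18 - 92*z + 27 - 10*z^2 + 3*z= n^2 + 10*n - 10*z^2 + z*(-9*n - 89) + 9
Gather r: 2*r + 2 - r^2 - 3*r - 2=-r^2 - r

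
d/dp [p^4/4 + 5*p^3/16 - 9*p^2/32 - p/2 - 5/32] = p^3 + 15*p^2/16 - 9*p/16 - 1/2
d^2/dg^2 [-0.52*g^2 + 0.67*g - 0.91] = -1.04000000000000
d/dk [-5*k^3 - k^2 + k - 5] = -15*k^2 - 2*k + 1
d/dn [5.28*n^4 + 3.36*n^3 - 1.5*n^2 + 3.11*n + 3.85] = 21.12*n^3 + 10.08*n^2 - 3.0*n + 3.11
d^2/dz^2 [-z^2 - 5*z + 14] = -2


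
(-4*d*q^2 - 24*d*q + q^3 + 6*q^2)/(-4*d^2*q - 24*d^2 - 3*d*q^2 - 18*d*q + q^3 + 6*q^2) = q/(d + q)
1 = 1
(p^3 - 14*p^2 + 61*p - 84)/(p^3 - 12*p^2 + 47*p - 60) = (p - 7)/(p - 5)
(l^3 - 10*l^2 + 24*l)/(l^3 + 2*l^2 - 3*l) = (l^2 - 10*l + 24)/(l^2 + 2*l - 3)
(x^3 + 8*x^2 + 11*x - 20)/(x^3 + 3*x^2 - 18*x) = (x^3 + 8*x^2 + 11*x - 20)/(x*(x^2 + 3*x - 18))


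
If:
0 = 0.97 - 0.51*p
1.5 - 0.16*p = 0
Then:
No Solution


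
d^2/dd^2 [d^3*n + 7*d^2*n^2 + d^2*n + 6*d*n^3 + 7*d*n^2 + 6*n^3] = 2*n*(3*d + 7*n + 1)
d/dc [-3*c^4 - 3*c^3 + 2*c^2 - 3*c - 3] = -12*c^3 - 9*c^2 + 4*c - 3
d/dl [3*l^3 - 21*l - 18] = 9*l^2 - 21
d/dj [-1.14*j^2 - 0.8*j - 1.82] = -2.28*j - 0.8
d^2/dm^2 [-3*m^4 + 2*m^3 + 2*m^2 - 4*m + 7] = -36*m^2 + 12*m + 4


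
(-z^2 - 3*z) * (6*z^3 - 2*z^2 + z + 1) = -6*z^5 - 16*z^4 + 5*z^3 - 4*z^2 - 3*z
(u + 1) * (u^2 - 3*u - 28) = u^3 - 2*u^2 - 31*u - 28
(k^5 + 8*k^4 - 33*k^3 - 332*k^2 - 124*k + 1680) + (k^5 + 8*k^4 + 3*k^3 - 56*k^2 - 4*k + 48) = 2*k^5 + 16*k^4 - 30*k^3 - 388*k^2 - 128*k + 1728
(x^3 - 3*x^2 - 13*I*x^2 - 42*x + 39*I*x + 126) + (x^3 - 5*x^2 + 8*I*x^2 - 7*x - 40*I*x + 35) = 2*x^3 - 8*x^2 - 5*I*x^2 - 49*x - I*x + 161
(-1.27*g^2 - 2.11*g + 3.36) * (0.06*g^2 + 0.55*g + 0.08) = -0.0762*g^4 - 0.8251*g^3 - 1.0605*g^2 + 1.6792*g + 0.2688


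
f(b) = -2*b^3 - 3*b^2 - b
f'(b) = -6*b^2 - 6*b - 1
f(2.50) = -52.50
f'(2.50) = -53.50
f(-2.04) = 6.53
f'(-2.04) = -13.73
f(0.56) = -1.85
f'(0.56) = -6.24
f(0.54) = -1.73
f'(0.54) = -5.99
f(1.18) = -8.64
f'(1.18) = -16.43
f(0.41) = -1.05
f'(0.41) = -4.47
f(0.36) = -0.84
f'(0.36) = -3.94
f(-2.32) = 11.15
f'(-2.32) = -19.37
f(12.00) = -3900.00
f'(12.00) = -937.00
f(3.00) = -84.00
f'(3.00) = -73.00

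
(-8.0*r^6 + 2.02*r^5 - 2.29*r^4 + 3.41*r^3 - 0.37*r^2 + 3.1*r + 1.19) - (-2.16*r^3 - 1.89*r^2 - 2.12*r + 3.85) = -8.0*r^6 + 2.02*r^5 - 2.29*r^4 + 5.57*r^3 + 1.52*r^2 + 5.22*r - 2.66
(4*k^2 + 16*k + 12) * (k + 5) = 4*k^3 + 36*k^2 + 92*k + 60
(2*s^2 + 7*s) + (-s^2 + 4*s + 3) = s^2 + 11*s + 3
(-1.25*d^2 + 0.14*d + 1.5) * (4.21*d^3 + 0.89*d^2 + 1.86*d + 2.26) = -5.2625*d^5 - 0.5231*d^4 + 4.1146*d^3 - 1.2296*d^2 + 3.1064*d + 3.39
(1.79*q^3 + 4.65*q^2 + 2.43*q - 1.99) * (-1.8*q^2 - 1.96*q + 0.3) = -3.222*q^5 - 11.8784*q^4 - 12.951*q^3 + 0.2142*q^2 + 4.6294*q - 0.597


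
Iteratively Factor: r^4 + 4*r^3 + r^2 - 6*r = (r + 2)*(r^3 + 2*r^2 - 3*r) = (r - 1)*(r + 2)*(r^2 + 3*r) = (r - 1)*(r + 2)*(r + 3)*(r)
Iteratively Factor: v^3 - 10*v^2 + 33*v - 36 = (v - 3)*(v^2 - 7*v + 12) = (v - 4)*(v - 3)*(v - 3)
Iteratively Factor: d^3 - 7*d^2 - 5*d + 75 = (d - 5)*(d^2 - 2*d - 15) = (d - 5)^2*(d + 3)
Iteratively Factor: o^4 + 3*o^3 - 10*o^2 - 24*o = (o)*(o^3 + 3*o^2 - 10*o - 24) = o*(o + 2)*(o^2 + o - 12) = o*(o - 3)*(o + 2)*(o + 4)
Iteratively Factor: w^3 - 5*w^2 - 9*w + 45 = (w - 3)*(w^2 - 2*w - 15) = (w - 3)*(w + 3)*(w - 5)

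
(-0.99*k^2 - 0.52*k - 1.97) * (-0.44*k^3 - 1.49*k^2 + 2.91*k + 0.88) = 0.4356*k^5 + 1.7039*k^4 - 1.2393*k^3 + 0.5509*k^2 - 6.1903*k - 1.7336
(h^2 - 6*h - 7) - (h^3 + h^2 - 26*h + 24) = -h^3 + 20*h - 31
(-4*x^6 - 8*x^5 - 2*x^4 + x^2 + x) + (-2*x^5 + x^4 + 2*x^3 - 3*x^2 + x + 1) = -4*x^6 - 10*x^5 - x^4 + 2*x^3 - 2*x^2 + 2*x + 1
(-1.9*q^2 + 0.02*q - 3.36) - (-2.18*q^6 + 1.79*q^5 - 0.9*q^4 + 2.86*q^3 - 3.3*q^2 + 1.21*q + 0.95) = 2.18*q^6 - 1.79*q^5 + 0.9*q^4 - 2.86*q^3 + 1.4*q^2 - 1.19*q - 4.31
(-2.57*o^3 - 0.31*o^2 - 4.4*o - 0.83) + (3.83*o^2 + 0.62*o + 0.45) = -2.57*o^3 + 3.52*o^2 - 3.78*o - 0.38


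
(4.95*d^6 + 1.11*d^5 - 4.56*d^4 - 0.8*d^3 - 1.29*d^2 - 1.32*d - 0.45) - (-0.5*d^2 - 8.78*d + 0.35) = 4.95*d^6 + 1.11*d^5 - 4.56*d^4 - 0.8*d^3 - 0.79*d^2 + 7.46*d - 0.8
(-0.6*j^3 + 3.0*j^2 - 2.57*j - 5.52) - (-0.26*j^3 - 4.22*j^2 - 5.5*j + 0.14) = -0.34*j^3 + 7.22*j^2 + 2.93*j - 5.66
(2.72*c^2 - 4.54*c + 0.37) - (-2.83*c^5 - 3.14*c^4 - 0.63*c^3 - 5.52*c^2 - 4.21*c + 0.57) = 2.83*c^5 + 3.14*c^4 + 0.63*c^3 + 8.24*c^2 - 0.33*c - 0.2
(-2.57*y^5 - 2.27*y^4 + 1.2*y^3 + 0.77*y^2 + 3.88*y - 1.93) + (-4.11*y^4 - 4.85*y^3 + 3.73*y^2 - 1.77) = -2.57*y^5 - 6.38*y^4 - 3.65*y^3 + 4.5*y^2 + 3.88*y - 3.7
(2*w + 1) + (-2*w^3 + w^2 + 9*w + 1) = -2*w^3 + w^2 + 11*w + 2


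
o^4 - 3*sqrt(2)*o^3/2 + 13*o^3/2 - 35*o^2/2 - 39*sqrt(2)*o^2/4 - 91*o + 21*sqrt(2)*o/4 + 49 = (o - 1/2)*(o + 7)*(o - 7*sqrt(2)/2)*(o + 2*sqrt(2))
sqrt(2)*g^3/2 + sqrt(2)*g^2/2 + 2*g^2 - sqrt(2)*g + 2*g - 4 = (g - 1)*(g + 2*sqrt(2))*(sqrt(2)*g/2 + sqrt(2))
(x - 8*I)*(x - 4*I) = x^2 - 12*I*x - 32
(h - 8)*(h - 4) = h^2 - 12*h + 32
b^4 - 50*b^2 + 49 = (b - 7)*(b - 1)*(b + 1)*(b + 7)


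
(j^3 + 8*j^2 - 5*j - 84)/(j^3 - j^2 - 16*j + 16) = (j^2 + 4*j - 21)/(j^2 - 5*j + 4)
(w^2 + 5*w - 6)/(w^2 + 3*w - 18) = (w - 1)/(w - 3)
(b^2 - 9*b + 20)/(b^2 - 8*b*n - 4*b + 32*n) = (b - 5)/(b - 8*n)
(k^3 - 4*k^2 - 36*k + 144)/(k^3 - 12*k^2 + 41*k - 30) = (k^2 + 2*k - 24)/(k^2 - 6*k + 5)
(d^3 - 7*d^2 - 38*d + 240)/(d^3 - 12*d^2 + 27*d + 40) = (d + 6)/(d + 1)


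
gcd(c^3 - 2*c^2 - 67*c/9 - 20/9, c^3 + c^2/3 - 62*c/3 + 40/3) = c - 4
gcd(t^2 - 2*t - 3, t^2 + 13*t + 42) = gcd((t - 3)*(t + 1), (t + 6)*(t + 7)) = 1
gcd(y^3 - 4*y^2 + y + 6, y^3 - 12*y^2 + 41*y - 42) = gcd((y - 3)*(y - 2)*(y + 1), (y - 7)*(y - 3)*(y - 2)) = y^2 - 5*y + 6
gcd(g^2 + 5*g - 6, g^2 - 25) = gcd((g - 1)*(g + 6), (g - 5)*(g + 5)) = 1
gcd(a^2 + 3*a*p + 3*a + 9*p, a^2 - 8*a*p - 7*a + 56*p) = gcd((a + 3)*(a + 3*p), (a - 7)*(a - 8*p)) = 1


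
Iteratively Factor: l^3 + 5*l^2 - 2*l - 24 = (l + 4)*(l^2 + l - 6) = (l - 2)*(l + 4)*(l + 3)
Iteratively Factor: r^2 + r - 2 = (r + 2)*(r - 1)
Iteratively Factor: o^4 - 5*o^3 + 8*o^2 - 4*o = (o - 2)*(o^3 - 3*o^2 + 2*o) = (o - 2)*(o - 1)*(o^2 - 2*o) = (o - 2)^2*(o - 1)*(o)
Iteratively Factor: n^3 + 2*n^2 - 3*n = (n)*(n^2 + 2*n - 3) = n*(n + 3)*(n - 1)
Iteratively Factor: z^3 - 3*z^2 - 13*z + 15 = (z - 5)*(z^2 + 2*z - 3) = (z - 5)*(z - 1)*(z + 3)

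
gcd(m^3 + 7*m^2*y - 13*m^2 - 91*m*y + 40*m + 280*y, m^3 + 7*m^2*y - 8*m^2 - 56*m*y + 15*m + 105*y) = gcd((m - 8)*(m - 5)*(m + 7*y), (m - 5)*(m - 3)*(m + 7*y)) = m^2 + 7*m*y - 5*m - 35*y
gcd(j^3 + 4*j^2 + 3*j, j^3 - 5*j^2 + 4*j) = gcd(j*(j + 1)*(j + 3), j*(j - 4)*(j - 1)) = j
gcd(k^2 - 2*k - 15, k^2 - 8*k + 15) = k - 5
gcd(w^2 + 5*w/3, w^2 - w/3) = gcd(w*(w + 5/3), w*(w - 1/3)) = w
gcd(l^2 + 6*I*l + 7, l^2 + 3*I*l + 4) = l - I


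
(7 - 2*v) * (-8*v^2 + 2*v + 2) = 16*v^3 - 60*v^2 + 10*v + 14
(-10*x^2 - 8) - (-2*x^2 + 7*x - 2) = -8*x^2 - 7*x - 6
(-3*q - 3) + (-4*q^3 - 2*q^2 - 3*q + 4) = -4*q^3 - 2*q^2 - 6*q + 1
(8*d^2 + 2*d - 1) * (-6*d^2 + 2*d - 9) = -48*d^4 + 4*d^3 - 62*d^2 - 20*d + 9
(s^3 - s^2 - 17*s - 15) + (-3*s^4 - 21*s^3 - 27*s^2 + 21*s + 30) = -3*s^4 - 20*s^3 - 28*s^2 + 4*s + 15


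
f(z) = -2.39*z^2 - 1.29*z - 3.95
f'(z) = -4.78*z - 1.29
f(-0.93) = -4.82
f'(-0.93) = 3.16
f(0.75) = -6.26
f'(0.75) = -4.88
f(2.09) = -17.09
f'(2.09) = -11.28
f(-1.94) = -10.44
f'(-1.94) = 7.98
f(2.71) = -25.00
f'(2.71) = -14.24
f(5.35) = -79.26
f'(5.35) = -26.86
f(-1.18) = -5.76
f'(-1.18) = 4.35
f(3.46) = -37.03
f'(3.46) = -17.83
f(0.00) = -3.95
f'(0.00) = -1.29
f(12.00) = -363.59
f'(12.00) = -58.65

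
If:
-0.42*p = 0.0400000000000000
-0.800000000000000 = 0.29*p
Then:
No Solution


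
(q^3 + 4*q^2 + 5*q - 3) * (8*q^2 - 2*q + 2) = 8*q^5 + 30*q^4 + 34*q^3 - 26*q^2 + 16*q - 6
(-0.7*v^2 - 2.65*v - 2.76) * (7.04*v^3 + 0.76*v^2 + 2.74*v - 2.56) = -4.928*v^5 - 19.188*v^4 - 23.3624*v^3 - 7.5666*v^2 - 0.7784*v + 7.0656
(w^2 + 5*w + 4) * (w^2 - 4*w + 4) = w^4 + w^3 - 12*w^2 + 4*w + 16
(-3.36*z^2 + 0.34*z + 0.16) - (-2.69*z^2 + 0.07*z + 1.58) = -0.67*z^2 + 0.27*z - 1.42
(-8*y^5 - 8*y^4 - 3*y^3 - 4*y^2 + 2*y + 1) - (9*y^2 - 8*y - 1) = -8*y^5 - 8*y^4 - 3*y^3 - 13*y^2 + 10*y + 2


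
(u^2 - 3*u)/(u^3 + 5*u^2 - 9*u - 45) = u/(u^2 + 8*u + 15)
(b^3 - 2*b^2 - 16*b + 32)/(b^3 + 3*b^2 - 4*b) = (b^2 - 6*b + 8)/(b*(b - 1))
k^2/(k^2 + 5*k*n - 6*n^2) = k^2/(k^2 + 5*k*n - 6*n^2)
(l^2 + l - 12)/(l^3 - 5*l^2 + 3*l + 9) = (l + 4)/(l^2 - 2*l - 3)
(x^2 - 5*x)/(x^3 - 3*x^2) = (x - 5)/(x*(x - 3))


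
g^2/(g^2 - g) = g/(g - 1)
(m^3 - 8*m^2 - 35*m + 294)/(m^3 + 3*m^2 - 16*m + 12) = (m^2 - 14*m + 49)/(m^2 - 3*m + 2)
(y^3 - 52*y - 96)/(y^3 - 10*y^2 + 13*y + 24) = (y^2 + 8*y + 12)/(y^2 - 2*y - 3)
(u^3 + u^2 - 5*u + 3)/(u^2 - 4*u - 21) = (u^2 - 2*u + 1)/(u - 7)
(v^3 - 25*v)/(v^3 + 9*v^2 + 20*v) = (v - 5)/(v + 4)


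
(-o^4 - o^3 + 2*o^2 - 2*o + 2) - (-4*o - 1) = -o^4 - o^3 + 2*o^2 + 2*o + 3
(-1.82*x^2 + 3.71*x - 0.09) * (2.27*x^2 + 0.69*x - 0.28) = -4.1314*x^4 + 7.1659*x^3 + 2.8652*x^2 - 1.1009*x + 0.0252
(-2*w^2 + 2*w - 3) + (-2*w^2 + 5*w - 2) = -4*w^2 + 7*w - 5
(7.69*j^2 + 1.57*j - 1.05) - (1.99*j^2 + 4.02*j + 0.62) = 5.7*j^2 - 2.45*j - 1.67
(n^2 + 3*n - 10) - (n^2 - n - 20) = 4*n + 10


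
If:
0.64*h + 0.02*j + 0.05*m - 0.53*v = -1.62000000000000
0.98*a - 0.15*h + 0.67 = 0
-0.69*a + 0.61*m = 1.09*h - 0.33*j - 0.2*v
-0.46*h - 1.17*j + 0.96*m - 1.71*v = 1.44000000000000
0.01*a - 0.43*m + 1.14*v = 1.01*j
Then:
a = -1.48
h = -5.19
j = -0.73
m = -9.21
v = -4.11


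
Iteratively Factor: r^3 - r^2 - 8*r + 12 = (r - 2)*(r^2 + r - 6) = (r - 2)*(r + 3)*(r - 2)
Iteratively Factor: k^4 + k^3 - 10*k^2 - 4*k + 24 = (k - 2)*(k^3 + 3*k^2 - 4*k - 12) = (k - 2)*(k + 3)*(k^2 - 4) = (k - 2)^2*(k + 3)*(k + 2)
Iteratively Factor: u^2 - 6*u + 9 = (u - 3)*(u - 3)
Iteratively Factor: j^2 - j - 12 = (j - 4)*(j + 3)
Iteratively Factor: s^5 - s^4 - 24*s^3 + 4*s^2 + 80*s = (s + 4)*(s^4 - 5*s^3 - 4*s^2 + 20*s) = s*(s + 4)*(s^3 - 5*s^2 - 4*s + 20) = s*(s - 2)*(s + 4)*(s^2 - 3*s - 10) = s*(s - 5)*(s - 2)*(s + 4)*(s + 2)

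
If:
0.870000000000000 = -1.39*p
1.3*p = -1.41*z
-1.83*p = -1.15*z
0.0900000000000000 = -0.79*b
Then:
No Solution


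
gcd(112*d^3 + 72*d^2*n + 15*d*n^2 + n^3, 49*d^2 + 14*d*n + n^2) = 7*d + n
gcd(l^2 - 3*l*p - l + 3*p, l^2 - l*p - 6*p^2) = -l + 3*p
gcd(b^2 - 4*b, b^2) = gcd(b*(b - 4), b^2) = b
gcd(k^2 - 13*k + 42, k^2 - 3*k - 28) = k - 7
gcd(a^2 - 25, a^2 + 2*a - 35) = a - 5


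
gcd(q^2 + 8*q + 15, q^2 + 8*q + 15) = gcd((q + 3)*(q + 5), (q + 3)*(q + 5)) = q^2 + 8*q + 15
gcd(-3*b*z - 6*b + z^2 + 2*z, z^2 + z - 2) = z + 2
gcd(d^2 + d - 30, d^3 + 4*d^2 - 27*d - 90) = d^2 + d - 30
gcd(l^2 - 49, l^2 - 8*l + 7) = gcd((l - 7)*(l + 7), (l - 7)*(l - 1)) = l - 7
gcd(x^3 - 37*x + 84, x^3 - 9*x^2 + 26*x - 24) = x^2 - 7*x + 12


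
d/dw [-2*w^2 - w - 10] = -4*w - 1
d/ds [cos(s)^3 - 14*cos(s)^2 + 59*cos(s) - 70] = (-3*cos(s)^2 + 28*cos(s) - 59)*sin(s)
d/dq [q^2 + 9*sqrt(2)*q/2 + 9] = 2*q + 9*sqrt(2)/2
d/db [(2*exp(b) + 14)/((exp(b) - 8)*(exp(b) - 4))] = 2*(-exp(2*b) - 14*exp(b) + 116)*exp(b)/(exp(4*b) - 24*exp(3*b) + 208*exp(2*b) - 768*exp(b) + 1024)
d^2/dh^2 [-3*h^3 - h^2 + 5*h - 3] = -18*h - 2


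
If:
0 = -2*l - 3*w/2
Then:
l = -3*w/4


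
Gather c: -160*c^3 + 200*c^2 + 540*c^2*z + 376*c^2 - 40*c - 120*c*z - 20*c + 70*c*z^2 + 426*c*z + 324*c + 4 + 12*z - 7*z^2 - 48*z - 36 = -160*c^3 + c^2*(540*z + 576) + c*(70*z^2 + 306*z + 264) - 7*z^2 - 36*z - 32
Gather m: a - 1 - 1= a - 2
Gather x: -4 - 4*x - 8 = -4*x - 12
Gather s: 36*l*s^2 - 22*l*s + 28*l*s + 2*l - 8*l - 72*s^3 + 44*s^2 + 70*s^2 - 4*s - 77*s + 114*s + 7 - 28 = -6*l - 72*s^3 + s^2*(36*l + 114) + s*(6*l + 33) - 21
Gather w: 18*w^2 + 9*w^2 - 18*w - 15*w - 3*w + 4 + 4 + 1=27*w^2 - 36*w + 9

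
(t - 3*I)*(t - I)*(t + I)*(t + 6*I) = t^4 + 3*I*t^3 + 19*t^2 + 3*I*t + 18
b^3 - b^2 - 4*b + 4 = (b - 2)*(b - 1)*(b + 2)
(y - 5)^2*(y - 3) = y^3 - 13*y^2 + 55*y - 75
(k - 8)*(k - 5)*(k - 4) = k^3 - 17*k^2 + 92*k - 160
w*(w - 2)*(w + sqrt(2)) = w^3 - 2*w^2 + sqrt(2)*w^2 - 2*sqrt(2)*w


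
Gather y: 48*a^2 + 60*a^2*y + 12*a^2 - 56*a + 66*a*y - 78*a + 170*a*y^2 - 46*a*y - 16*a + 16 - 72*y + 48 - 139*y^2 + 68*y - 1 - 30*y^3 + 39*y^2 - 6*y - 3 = 60*a^2 - 150*a - 30*y^3 + y^2*(170*a - 100) + y*(60*a^2 + 20*a - 10) + 60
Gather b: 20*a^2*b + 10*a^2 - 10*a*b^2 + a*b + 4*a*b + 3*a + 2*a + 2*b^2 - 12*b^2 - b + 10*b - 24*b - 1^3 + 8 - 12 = 10*a^2 + 5*a + b^2*(-10*a - 10) + b*(20*a^2 + 5*a - 15) - 5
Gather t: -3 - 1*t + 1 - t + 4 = 2 - 2*t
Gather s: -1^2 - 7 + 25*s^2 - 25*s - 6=25*s^2 - 25*s - 14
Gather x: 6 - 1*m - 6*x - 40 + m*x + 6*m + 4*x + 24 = 5*m + x*(m - 2) - 10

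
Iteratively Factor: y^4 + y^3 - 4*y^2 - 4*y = (y + 2)*(y^3 - y^2 - 2*y) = (y + 1)*(y + 2)*(y^2 - 2*y) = (y - 2)*(y + 1)*(y + 2)*(y)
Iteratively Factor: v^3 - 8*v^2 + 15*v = (v - 5)*(v^2 - 3*v) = (v - 5)*(v - 3)*(v)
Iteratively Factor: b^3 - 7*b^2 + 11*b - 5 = (b - 1)*(b^2 - 6*b + 5) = (b - 5)*(b - 1)*(b - 1)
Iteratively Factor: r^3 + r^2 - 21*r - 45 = (r + 3)*(r^2 - 2*r - 15) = (r - 5)*(r + 3)*(r + 3)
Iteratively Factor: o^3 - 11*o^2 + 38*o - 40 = (o - 2)*(o^2 - 9*o + 20) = (o - 4)*(o - 2)*(o - 5)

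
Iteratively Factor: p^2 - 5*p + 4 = (p - 4)*(p - 1)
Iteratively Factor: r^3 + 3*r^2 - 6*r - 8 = (r + 4)*(r^2 - r - 2) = (r + 1)*(r + 4)*(r - 2)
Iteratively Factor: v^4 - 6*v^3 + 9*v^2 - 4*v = (v - 1)*(v^3 - 5*v^2 + 4*v) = (v - 4)*(v - 1)*(v^2 - v) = (v - 4)*(v - 1)^2*(v)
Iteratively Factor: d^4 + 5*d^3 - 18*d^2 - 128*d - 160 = (d + 4)*(d^3 + d^2 - 22*d - 40) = (d + 4)^2*(d^2 - 3*d - 10) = (d + 2)*(d + 4)^2*(d - 5)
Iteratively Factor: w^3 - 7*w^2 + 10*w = (w - 2)*(w^2 - 5*w) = w*(w - 2)*(w - 5)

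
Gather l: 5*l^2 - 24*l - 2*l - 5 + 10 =5*l^2 - 26*l + 5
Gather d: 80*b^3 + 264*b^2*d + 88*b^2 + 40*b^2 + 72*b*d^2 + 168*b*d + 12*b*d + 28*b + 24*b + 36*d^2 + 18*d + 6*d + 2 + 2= 80*b^3 + 128*b^2 + 52*b + d^2*(72*b + 36) + d*(264*b^2 + 180*b + 24) + 4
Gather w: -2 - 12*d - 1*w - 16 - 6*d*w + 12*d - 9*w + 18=w*(-6*d - 10)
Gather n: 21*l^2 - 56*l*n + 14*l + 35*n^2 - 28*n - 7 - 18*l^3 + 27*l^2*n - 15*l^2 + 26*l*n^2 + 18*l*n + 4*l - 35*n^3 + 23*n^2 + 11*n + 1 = -18*l^3 + 6*l^2 + 18*l - 35*n^3 + n^2*(26*l + 58) + n*(27*l^2 - 38*l - 17) - 6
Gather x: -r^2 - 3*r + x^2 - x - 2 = -r^2 - 3*r + x^2 - x - 2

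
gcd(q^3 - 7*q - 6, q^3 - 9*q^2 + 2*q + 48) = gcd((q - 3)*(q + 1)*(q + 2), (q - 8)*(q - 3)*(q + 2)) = q^2 - q - 6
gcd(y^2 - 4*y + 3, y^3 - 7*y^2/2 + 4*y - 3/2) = y - 1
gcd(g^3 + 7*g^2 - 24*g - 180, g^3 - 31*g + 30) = g^2 + g - 30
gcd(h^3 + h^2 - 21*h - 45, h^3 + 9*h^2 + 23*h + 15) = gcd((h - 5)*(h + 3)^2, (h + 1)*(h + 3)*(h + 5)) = h + 3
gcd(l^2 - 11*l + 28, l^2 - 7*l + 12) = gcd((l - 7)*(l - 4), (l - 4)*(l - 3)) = l - 4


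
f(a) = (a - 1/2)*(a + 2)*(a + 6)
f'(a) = (a - 1/2)*(a + 2) + (a - 1/2)*(a + 6) + (a + 2)*(a + 6) = 3*a^2 + 15*a + 8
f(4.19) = 232.75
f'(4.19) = 123.52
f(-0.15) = -7.03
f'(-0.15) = 5.82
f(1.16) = 14.93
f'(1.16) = 29.44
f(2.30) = 64.24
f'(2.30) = 58.37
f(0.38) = -1.82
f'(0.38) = 14.13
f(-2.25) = 2.58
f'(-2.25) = -10.56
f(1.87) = 41.73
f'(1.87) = 46.54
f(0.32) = -2.64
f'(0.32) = 13.11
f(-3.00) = 10.50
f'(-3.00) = -10.00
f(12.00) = 2898.00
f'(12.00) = 620.00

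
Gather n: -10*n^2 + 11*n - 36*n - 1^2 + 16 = -10*n^2 - 25*n + 15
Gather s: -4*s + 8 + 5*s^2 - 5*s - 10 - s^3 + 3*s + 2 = -s^3 + 5*s^2 - 6*s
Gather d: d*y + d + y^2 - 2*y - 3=d*(y + 1) + y^2 - 2*y - 3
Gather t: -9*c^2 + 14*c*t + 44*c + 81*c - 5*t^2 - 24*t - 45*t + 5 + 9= -9*c^2 + 125*c - 5*t^2 + t*(14*c - 69) + 14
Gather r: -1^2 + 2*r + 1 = 2*r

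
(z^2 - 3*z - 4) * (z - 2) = z^3 - 5*z^2 + 2*z + 8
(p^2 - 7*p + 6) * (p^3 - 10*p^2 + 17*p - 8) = p^5 - 17*p^4 + 93*p^3 - 187*p^2 + 158*p - 48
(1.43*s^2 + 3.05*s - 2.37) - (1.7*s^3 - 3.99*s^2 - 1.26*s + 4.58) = -1.7*s^3 + 5.42*s^2 + 4.31*s - 6.95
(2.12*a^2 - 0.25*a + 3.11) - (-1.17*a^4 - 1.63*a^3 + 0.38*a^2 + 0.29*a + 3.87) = 1.17*a^4 + 1.63*a^3 + 1.74*a^2 - 0.54*a - 0.76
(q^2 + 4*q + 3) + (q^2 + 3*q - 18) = 2*q^2 + 7*q - 15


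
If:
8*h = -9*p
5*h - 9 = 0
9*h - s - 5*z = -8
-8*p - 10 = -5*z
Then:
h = 9/5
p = -8/5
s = 27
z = -14/25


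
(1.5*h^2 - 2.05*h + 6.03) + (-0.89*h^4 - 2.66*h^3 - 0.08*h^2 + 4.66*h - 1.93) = -0.89*h^4 - 2.66*h^3 + 1.42*h^2 + 2.61*h + 4.1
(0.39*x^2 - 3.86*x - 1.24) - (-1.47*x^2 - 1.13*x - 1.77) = 1.86*x^2 - 2.73*x + 0.53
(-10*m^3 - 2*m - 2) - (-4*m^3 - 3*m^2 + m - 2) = -6*m^3 + 3*m^2 - 3*m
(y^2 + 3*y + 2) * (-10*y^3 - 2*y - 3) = -10*y^5 - 30*y^4 - 22*y^3 - 9*y^2 - 13*y - 6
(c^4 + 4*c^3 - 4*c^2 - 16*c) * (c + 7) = c^5 + 11*c^4 + 24*c^3 - 44*c^2 - 112*c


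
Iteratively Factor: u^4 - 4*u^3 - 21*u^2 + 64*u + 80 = (u + 4)*(u^3 - 8*u^2 + 11*u + 20) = (u - 4)*(u + 4)*(u^2 - 4*u - 5) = (u - 4)*(u + 1)*(u + 4)*(u - 5)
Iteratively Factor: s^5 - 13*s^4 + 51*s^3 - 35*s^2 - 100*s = (s - 4)*(s^4 - 9*s^3 + 15*s^2 + 25*s) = s*(s - 4)*(s^3 - 9*s^2 + 15*s + 25) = s*(s - 5)*(s - 4)*(s^2 - 4*s - 5) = s*(s - 5)^2*(s - 4)*(s + 1)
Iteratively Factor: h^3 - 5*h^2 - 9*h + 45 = (h + 3)*(h^2 - 8*h + 15) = (h - 5)*(h + 3)*(h - 3)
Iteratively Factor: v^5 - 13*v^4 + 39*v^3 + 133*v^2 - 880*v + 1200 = (v - 5)*(v^4 - 8*v^3 - v^2 + 128*v - 240) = (v - 5)*(v + 4)*(v^3 - 12*v^2 + 47*v - 60) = (v - 5)^2*(v + 4)*(v^2 - 7*v + 12) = (v - 5)^2*(v - 3)*(v + 4)*(v - 4)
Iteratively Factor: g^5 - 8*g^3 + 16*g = (g - 2)*(g^4 + 2*g^3 - 4*g^2 - 8*g) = g*(g - 2)*(g^3 + 2*g^2 - 4*g - 8) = g*(g - 2)*(g + 2)*(g^2 - 4) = g*(g - 2)*(g + 2)^2*(g - 2)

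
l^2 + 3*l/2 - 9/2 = (l - 3/2)*(l + 3)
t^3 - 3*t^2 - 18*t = t*(t - 6)*(t + 3)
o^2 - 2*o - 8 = (o - 4)*(o + 2)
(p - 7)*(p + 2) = p^2 - 5*p - 14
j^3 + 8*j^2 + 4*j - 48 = (j - 2)*(j + 4)*(j + 6)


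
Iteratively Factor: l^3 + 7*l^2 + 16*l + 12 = (l + 2)*(l^2 + 5*l + 6) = (l + 2)^2*(l + 3)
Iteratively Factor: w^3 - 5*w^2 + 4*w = (w - 4)*(w^2 - w) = w*(w - 4)*(w - 1)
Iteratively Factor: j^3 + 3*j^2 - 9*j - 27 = (j - 3)*(j^2 + 6*j + 9) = (j - 3)*(j + 3)*(j + 3)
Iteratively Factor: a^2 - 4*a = (a - 4)*(a)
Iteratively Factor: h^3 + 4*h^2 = (h)*(h^2 + 4*h) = h^2*(h + 4)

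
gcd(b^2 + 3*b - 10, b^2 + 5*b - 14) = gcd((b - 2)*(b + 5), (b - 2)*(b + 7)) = b - 2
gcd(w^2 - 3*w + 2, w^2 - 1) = w - 1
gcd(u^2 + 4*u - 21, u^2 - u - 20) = 1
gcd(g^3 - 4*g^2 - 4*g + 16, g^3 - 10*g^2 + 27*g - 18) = 1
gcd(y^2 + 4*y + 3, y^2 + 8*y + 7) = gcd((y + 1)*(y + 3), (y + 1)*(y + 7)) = y + 1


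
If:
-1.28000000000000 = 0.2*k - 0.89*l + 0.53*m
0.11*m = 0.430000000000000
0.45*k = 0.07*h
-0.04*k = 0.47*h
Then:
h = 0.00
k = 0.00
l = 3.77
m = 3.91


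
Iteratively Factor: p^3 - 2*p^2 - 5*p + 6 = (p - 3)*(p^2 + p - 2) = (p - 3)*(p - 1)*(p + 2)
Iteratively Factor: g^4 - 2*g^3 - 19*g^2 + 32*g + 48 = (g - 3)*(g^3 + g^2 - 16*g - 16) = (g - 3)*(g + 1)*(g^2 - 16) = (g - 4)*(g - 3)*(g + 1)*(g + 4)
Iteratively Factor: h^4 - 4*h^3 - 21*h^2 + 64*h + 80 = (h + 1)*(h^3 - 5*h^2 - 16*h + 80) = (h + 1)*(h + 4)*(h^2 - 9*h + 20) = (h - 5)*(h + 1)*(h + 4)*(h - 4)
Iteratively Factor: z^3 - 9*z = (z)*(z^2 - 9) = z*(z + 3)*(z - 3)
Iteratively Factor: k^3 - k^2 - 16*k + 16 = (k + 4)*(k^2 - 5*k + 4) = (k - 1)*(k + 4)*(k - 4)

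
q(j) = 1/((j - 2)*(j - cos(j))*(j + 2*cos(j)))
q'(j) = (2*sin(j) - 1)/((j - 2)*(j - cos(j))*(j + 2*cos(j))^2) + (-sin(j) - 1)/((j - 2)*(j - cos(j))^2*(j + 2*cos(j))) - 1/((j - 2)^2*(j - cos(j))*(j + 2*cos(j)))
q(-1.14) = -0.67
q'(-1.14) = -6.45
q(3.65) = 0.07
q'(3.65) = -0.12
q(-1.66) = -0.09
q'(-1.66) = -0.18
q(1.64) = -1.08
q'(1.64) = -2.46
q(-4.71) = -0.01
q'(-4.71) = -0.00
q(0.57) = 1.14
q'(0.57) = 7.30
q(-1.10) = -1.08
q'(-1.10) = -15.96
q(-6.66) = -0.00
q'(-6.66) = -0.00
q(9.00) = 0.00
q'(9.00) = 0.00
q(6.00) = 0.01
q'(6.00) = 0.00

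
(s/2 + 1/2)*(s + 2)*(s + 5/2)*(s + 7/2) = s^4/2 + 9*s^3/2 + 115*s^2/8 + 153*s/8 + 35/4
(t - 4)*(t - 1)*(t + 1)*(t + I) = t^4 - 4*t^3 + I*t^3 - t^2 - 4*I*t^2 + 4*t - I*t + 4*I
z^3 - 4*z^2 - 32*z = z*(z - 8)*(z + 4)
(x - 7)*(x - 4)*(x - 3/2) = x^3 - 25*x^2/2 + 89*x/2 - 42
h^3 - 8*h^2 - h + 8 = (h - 8)*(h - 1)*(h + 1)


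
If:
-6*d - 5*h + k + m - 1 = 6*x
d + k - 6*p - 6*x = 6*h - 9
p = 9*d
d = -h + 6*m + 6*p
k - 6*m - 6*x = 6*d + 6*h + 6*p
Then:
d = 123/551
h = 699/551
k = 6*x + 5754/551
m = -970/551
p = 1107/551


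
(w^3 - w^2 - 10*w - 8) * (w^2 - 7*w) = w^5 - 8*w^4 - 3*w^3 + 62*w^2 + 56*w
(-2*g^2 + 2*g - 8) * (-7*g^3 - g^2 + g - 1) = 14*g^5 - 12*g^4 + 52*g^3 + 12*g^2 - 10*g + 8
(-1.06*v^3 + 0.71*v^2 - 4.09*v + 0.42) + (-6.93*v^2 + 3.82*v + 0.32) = -1.06*v^3 - 6.22*v^2 - 0.27*v + 0.74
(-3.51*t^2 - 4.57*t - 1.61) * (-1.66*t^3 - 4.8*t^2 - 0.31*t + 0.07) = 5.8266*t^5 + 24.4342*t^4 + 25.6967*t^3 + 8.899*t^2 + 0.1792*t - 0.1127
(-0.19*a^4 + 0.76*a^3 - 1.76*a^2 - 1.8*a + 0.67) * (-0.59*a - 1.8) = 0.1121*a^5 - 0.1064*a^4 - 0.3296*a^3 + 4.23*a^2 + 2.8447*a - 1.206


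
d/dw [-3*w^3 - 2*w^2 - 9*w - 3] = -9*w^2 - 4*w - 9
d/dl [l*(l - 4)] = 2*l - 4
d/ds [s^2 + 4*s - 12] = 2*s + 4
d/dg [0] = 0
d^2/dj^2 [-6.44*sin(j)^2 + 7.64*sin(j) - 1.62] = -7.64*sin(j) - 12.88*cos(2*j)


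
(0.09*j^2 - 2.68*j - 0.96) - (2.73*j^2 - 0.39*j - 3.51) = -2.64*j^2 - 2.29*j + 2.55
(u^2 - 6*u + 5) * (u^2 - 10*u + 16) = u^4 - 16*u^3 + 81*u^2 - 146*u + 80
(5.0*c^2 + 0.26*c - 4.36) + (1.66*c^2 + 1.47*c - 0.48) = 6.66*c^2 + 1.73*c - 4.84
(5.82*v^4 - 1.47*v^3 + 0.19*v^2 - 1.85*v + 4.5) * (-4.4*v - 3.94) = -25.608*v^5 - 16.4628*v^4 + 4.9558*v^3 + 7.3914*v^2 - 12.511*v - 17.73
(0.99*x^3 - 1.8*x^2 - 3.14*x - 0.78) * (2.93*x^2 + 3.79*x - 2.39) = 2.9007*x^5 - 1.5219*x^4 - 18.3883*x^3 - 9.884*x^2 + 4.5484*x + 1.8642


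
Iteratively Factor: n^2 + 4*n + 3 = (n + 3)*(n + 1)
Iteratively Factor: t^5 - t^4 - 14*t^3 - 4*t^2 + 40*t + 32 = (t + 2)*(t^4 - 3*t^3 - 8*t^2 + 12*t + 16) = (t - 2)*(t + 2)*(t^3 - t^2 - 10*t - 8) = (t - 4)*(t - 2)*(t + 2)*(t^2 + 3*t + 2) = (t - 4)*(t - 2)*(t + 2)^2*(t + 1)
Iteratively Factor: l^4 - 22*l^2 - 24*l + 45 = (l - 5)*(l^3 + 5*l^2 + 3*l - 9) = (l - 5)*(l + 3)*(l^2 + 2*l - 3) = (l - 5)*(l - 1)*(l + 3)*(l + 3)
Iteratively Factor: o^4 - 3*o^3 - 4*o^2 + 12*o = (o)*(o^3 - 3*o^2 - 4*o + 12) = o*(o - 3)*(o^2 - 4) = o*(o - 3)*(o - 2)*(o + 2)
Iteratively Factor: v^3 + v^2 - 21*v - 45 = (v - 5)*(v^2 + 6*v + 9) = (v - 5)*(v + 3)*(v + 3)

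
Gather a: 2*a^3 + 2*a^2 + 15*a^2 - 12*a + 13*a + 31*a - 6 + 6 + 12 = 2*a^3 + 17*a^2 + 32*a + 12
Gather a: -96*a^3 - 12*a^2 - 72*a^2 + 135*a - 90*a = -96*a^3 - 84*a^2 + 45*a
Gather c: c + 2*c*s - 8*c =c*(2*s - 7)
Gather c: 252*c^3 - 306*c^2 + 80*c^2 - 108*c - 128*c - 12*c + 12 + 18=252*c^3 - 226*c^2 - 248*c + 30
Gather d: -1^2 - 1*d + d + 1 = 0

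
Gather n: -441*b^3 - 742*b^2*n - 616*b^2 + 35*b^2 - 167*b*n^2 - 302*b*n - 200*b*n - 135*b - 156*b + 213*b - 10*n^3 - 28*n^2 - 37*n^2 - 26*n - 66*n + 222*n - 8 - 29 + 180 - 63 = -441*b^3 - 581*b^2 - 78*b - 10*n^3 + n^2*(-167*b - 65) + n*(-742*b^2 - 502*b + 130) + 80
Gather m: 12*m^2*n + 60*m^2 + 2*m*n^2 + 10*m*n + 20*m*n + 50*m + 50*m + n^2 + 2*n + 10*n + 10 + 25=m^2*(12*n + 60) + m*(2*n^2 + 30*n + 100) + n^2 + 12*n + 35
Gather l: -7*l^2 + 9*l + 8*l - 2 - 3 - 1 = -7*l^2 + 17*l - 6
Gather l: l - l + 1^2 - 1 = 0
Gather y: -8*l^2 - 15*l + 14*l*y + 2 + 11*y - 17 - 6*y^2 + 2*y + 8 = -8*l^2 - 15*l - 6*y^2 + y*(14*l + 13) - 7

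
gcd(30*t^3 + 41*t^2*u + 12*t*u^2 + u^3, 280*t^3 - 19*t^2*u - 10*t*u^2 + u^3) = 5*t + u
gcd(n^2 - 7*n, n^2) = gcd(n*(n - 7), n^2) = n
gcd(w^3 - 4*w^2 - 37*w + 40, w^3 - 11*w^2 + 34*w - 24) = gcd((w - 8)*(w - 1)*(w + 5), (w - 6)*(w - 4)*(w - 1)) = w - 1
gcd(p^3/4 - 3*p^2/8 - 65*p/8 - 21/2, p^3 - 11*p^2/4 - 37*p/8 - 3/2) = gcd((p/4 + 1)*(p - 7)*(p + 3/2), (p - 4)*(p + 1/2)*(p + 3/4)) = 1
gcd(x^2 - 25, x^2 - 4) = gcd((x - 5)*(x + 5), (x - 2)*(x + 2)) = 1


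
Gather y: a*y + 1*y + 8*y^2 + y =8*y^2 + y*(a + 2)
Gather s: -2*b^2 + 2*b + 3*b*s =-2*b^2 + 3*b*s + 2*b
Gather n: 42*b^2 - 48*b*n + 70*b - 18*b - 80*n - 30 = 42*b^2 + 52*b + n*(-48*b - 80) - 30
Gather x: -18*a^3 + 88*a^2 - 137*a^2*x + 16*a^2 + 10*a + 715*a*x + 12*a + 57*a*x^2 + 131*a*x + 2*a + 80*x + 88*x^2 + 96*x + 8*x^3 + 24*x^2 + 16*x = -18*a^3 + 104*a^2 + 24*a + 8*x^3 + x^2*(57*a + 112) + x*(-137*a^2 + 846*a + 192)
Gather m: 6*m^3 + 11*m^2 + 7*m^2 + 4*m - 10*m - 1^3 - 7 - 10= 6*m^3 + 18*m^2 - 6*m - 18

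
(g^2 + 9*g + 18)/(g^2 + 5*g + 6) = (g + 6)/(g + 2)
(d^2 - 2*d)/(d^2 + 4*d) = (d - 2)/(d + 4)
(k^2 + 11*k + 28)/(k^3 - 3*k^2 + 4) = (k^2 + 11*k + 28)/(k^3 - 3*k^2 + 4)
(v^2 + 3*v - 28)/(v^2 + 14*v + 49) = (v - 4)/(v + 7)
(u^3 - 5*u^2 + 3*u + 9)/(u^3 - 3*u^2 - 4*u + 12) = (u^2 - 2*u - 3)/(u^2 - 4)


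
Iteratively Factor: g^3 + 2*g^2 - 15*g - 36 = (g - 4)*(g^2 + 6*g + 9) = (g - 4)*(g + 3)*(g + 3)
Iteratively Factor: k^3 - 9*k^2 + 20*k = (k)*(k^2 - 9*k + 20) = k*(k - 4)*(k - 5)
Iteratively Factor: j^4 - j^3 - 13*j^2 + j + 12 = (j - 1)*(j^3 - 13*j - 12) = (j - 1)*(j + 1)*(j^2 - j - 12) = (j - 1)*(j + 1)*(j + 3)*(j - 4)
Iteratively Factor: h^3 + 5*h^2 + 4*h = (h)*(h^2 + 5*h + 4) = h*(h + 1)*(h + 4)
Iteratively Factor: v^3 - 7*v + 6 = (v - 2)*(v^2 + 2*v - 3) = (v - 2)*(v - 1)*(v + 3)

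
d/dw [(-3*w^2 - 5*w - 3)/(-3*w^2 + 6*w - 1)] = (-33*w^2 - 12*w + 23)/(9*w^4 - 36*w^3 + 42*w^2 - 12*w + 1)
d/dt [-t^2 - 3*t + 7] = -2*t - 3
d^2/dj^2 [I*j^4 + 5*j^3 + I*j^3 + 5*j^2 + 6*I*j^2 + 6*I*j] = 12*I*j^2 + 6*j*(5 + I) + 10 + 12*I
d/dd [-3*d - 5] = -3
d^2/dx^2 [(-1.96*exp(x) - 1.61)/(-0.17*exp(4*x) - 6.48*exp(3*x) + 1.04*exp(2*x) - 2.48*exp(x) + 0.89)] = (0.509796*exp(8*x) + 24.49496*exp(7*x) + 369.303928*exp(6*x) + 557.9616*exp(5*x) - 237.377952*exp(4*x) + 214.613168*exp(3*x) + 60.224136*exp(2*x) + 8.267392*exp(x) + 5.106108)*exp(x)/(0.004913*exp(12*x) + 0.561816*exp(11*x) + 21.324936*exp(10*x) + 265.438824*exp(9*x) - 114.143787*exp(8*x) + 324.921552*exp(7*x) - 209.437712*exp(6*x) + 161.346864*exp(5*x) - 107.489085*exp(4*x) + 44.424344*exp(3*x) - 18.89292*exp(2*x) + 5.893224*exp(x) - 0.704969)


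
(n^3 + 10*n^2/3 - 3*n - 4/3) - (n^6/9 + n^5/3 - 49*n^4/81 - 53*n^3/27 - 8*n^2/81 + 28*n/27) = -n^6/9 - n^5/3 + 49*n^4/81 + 80*n^3/27 + 278*n^2/81 - 109*n/27 - 4/3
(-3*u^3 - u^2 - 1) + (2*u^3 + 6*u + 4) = -u^3 - u^2 + 6*u + 3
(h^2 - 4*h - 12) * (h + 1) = h^3 - 3*h^2 - 16*h - 12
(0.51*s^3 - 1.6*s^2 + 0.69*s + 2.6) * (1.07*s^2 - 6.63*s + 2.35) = 0.5457*s^5 - 5.0933*s^4 + 12.5448*s^3 - 5.5527*s^2 - 15.6165*s + 6.11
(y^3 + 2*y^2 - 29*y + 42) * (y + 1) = y^4 + 3*y^3 - 27*y^2 + 13*y + 42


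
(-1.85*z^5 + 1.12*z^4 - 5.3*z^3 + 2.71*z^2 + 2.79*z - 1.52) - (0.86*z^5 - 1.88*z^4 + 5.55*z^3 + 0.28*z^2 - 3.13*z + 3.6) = -2.71*z^5 + 3.0*z^4 - 10.85*z^3 + 2.43*z^2 + 5.92*z - 5.12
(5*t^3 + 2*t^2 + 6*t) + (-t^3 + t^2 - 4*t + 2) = 4*t^3 + 3*t^2 + 2*t + 2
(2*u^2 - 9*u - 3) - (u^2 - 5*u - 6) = u^2 - 4*u + 3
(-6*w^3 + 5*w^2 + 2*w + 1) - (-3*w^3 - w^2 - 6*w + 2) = -3*w^3 + 6*w^2 + 8*w - 1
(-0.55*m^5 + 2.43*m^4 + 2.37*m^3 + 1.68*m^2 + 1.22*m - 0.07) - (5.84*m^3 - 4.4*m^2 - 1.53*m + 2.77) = -0.55*m^5 + 2.43*m^4 - 3.47*m^3 + 6.08*m^2 + 2.75*m - 2.84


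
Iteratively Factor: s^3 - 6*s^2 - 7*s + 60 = (s - 5)*(s^2 - s - 12) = (s - 5)*(s + 3)*(s - 4)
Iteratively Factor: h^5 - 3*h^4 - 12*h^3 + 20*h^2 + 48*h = (h - 3)*(h^4 - 12*h^2 - 16*h) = (h - 3)*(h + 2)*(h^3 - 2*h^2 - 8*h) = (h - 4)*(h - 3)*(h + 2)*(h^2 + 2*h) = (h - 4)*(h - 3)*(h + 2)^2*(h)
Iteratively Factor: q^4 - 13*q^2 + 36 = (q - 2)*(q^3 + 2*q^2 - 9*q - 18) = (q - 3)*(q - 2)*(q^2 + 5*q + 6) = (q - 3)*(q - 2)*(q + 2)*(q + 3)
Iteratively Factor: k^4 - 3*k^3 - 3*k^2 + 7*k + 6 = (k - 3)*(k^3 - 3*k - 2) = (k - 3)*(k + 1)*(k^2 - k - 2) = (k - 3)*(k + 1)^2*(k - 2)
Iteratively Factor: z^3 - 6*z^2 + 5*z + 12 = (z - 4)*(z^2 - 2*z - 3) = (z - 4)*(z - 3)*(z + 1)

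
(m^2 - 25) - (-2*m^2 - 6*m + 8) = 3*m^2 + 6*m - 33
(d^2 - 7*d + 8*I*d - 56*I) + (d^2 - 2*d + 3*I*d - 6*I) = 2*d^2 - 9*d + 11*I*d - 62*I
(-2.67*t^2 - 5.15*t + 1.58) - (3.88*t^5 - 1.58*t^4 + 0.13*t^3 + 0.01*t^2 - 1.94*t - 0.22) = -3.88*t^5 + 1.58*t^4 - 0.13*t^3 - 2.68*t^2 - 3.21*t + 1.8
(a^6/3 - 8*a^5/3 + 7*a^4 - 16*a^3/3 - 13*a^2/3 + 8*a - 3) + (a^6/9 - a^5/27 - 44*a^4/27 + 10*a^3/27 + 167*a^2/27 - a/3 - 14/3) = 4*a^6/9 - 73*a^5/27 + 145*a^4/27 - 134*a^3/27 + 50*a^2/27 + 23*a/3 - 23/3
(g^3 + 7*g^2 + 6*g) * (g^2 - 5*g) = g^5 + 2*g^4 - 29*g^3 - 30*g^2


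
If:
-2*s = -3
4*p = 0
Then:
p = 0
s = 3/2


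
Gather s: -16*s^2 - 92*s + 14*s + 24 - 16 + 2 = -16*s^2 - 78*s + 10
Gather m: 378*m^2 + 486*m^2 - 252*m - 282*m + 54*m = 864*m^2 - 480*m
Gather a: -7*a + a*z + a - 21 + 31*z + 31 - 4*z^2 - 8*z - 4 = a*(z - 6) - 4*z^2 + 23*z + 6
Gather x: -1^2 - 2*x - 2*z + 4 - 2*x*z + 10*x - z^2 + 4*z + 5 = x*(8 - 2*z) - z^2 + 2*z + 8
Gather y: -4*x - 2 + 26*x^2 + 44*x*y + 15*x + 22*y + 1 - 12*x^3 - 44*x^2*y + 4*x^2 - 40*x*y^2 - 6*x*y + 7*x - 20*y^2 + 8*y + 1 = -12*x^3 + 30*x^2 + 18*x + y^2*(-40*x - 20) + y*(-44*x^2 + 38*x + 30)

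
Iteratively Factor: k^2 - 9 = (k + 3)*(k - 3)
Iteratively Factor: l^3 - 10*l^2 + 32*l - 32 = (l - 4)*(l^2 - 6*l + 8) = (l - 4)^2*(l - 2)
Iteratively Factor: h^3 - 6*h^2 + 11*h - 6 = (h - 3)*(h^2 - 3*h + 2) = (h - 3)*(h - 1)*(h - 2)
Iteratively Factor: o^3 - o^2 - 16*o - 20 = (o + 2)*(o^2 - 3*o - 10) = (o - 5)*(o + 2)*(o + 2)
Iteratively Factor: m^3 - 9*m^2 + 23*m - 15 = (m - 3)*(m^2 - 6*m + 5) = (m - 5)*(m - 3)*(m - 1)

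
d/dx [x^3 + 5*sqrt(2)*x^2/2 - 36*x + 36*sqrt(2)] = 3*x^2 + 5*sqrt(2)*x - 36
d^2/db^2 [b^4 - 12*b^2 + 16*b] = 12*b^2 - 24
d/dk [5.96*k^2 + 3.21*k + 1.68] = 11.92*k + 3.21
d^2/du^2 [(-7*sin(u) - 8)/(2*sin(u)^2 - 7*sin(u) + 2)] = (28*sin(u)^5 + 226*sin(u)^4 - 560*sin(u)^3 + 170*sin(u)^2 + 980*sin(u) - 916)/(-7*sin(u) - cos(2*u) + 3)^3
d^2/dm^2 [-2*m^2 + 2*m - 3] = -4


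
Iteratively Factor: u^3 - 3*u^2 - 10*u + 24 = (u + 3)*(u^2 - 6*u + 8) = (u - 2)*(u + 3)*(u - 4)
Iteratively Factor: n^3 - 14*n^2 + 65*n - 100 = (n - 4)*(n^2 - 10*n + 25) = (n - 5)*(n - 4)*(n - 5)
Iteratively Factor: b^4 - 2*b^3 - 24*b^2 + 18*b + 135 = (b + 3)*(b^3 - 5*b^2 - 9*b + 45) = (b + 3)^2*(b^2 - 8*b + 15) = (b - 5)*(b + 3)^2*(b - 3)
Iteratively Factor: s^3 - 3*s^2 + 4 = (s - 2)*(s^2 - s - 2) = (s - 2)^2*(s + 1)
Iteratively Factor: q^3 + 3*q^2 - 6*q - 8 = (q + 4)*(q^2 - q - 2) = (q - 2)*(q + 4)*(q + 1)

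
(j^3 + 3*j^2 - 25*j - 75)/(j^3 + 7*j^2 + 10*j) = (j^2 - 2*j - 15)/(j*(j + 2))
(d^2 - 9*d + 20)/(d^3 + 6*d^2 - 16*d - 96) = (d - 5)/(d^2 + 10*d + 24)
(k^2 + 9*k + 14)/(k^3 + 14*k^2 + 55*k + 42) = (k + 2)/(k^2 + 7*k + 6)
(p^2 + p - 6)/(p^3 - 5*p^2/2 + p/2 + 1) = 2*(p + 3)/(2*p^2 - p - 1)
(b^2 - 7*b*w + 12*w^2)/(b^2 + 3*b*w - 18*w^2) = (b - 4*w)/(b + 6*w)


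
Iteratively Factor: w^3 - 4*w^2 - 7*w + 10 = (w - 1)*(w^2 - 3*w - 10) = (w - 1)*(w + 2)*(w - 5)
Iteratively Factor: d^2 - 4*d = (d)*(d - 4)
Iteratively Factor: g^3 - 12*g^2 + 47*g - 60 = (g - 5)*(g^2 - 7*g + 12) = (g - 5)*(g - 3)*(g - 4)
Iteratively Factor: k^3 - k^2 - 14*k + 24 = (k - 3)*(k^2 + 2*k - 8) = (k - 3)*(k + 4)*(k - 2)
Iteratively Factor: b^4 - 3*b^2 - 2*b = (b - 2)*(b^3 + 2*b^2 + b) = b*(b - 2)*(b^2 + 2*b + 1) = b*(b - 2)*(b + 1)*(b + 1)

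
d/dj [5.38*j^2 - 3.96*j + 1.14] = 10.76*j - 3.96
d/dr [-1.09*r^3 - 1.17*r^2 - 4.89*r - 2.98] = -3.27*r^2 - 2.34*r - 4.89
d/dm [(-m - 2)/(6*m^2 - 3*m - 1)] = (6*m^2 + 24*m - 5)/(36*m^4 - 36*m^3 - 3*m^2 + 6*m + 1)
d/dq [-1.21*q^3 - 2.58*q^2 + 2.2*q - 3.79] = -3.63*q^2 - 5.16*q + 2.2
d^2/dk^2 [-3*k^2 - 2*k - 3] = -6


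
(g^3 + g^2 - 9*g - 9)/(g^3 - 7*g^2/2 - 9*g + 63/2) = 2*(g + 1)/(2*g - 7)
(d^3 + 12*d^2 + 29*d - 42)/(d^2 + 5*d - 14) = (d^2 + 5*d - 6)/(d - 2)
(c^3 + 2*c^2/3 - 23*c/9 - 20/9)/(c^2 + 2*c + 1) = (c^2 - c/3 - 20/9)/(c + 1)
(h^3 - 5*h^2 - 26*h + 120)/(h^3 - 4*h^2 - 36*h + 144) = (h + 5)/(h + 6)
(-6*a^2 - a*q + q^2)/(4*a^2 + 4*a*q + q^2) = (-3*a + q)/(2*a + q)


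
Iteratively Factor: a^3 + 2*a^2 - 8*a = (a - 2)*(a^2 + 4*a) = (a - 2)*(a + 4)*(a)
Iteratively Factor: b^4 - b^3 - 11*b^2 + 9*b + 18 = (b + 1)*(b^3 - 2*b^2 - 9*b + 18) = (b - 3)*(b + 1)*(b^2 + b - 6) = (b - 3)*(b - 2)*(b + 1)*(b + 3)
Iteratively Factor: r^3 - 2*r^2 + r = (r)*(r^2 - 2*r + 1) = r*(r - 1)*(r - 1)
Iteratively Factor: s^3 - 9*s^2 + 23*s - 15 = (s - 3)*(s^2 - 6*s + 5) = (s - 5)*(s - 3)*(s - 1)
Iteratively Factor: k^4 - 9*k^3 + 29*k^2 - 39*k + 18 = (k - 3)*(k^3 - 6*k^2 + 11*k - 6) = (k - 3)^2*(k^2 - 3*k + 2) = (k - 3)^2*(k - 1)*(k - 2)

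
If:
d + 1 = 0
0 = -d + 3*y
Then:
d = -1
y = -1/3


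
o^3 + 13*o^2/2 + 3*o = o*(o + 1/2)*(o + 6)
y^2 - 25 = (y - 5)*(y + 5)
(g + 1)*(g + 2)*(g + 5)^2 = g^4 + 13*g^3 + 57*g^2 + 95*g + 50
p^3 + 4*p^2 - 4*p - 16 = (p - 2)*(p + 2)*(p + 4)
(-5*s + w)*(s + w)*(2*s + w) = -10*s^3 - 13*s^2*w - 2*s*w^2 + w^3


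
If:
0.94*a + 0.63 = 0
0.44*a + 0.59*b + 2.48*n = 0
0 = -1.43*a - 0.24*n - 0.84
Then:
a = -0.67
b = -1.57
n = 0.49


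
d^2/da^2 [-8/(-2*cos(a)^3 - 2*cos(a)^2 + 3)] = 4*(2*(1 - cos(4*a))*(3*cos(a) + 2)^2 + (3*cos(a) + 8*cos(2*a) + 9*cos(3*a))*(2*cos(a)^3 + 2*cos(a)^2 - 3))/(2*cos(a)^3 + 2*cos(a)^2 - 3)^3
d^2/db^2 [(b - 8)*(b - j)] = 2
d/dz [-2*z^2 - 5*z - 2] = -4*z - 5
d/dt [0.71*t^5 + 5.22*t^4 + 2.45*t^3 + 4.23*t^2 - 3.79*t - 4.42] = 3.55*t^4 + 20.88*t^3 + 7.35*t^2 + 8.46*t - 3.79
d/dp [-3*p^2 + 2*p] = 2 - 6*p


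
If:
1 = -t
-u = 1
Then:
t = -1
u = -1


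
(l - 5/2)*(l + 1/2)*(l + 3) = l^3 + l^2 - 29*l/4 - 15/4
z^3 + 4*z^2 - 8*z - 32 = (z + 4)*(z - 2*sqrt(2))*(z + 2*sqrt(2))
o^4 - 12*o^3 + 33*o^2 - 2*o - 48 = (o - 8)*(o - 3)*(o - 2)*(o + 1)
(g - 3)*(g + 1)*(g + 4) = g^3 + 2*g^2 - 11*g - 12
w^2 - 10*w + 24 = (w - 6)*(w - 4)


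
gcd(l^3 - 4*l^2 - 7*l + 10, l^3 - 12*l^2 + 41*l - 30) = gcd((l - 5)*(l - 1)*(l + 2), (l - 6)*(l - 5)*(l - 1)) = l^2 - 6*l + 5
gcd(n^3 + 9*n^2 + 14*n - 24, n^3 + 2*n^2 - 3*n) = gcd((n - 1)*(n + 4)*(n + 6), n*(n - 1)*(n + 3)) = n - 1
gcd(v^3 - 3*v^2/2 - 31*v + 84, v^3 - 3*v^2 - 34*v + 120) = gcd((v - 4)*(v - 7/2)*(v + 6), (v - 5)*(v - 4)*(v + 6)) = v^2 + 2*v - 24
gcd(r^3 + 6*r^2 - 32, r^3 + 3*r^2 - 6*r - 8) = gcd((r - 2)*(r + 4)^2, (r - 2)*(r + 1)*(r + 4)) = r^2 + 2*r - 8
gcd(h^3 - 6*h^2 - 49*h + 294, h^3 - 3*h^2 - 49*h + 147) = h^2 - 49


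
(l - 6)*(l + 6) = l^2 - 36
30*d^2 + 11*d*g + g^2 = (5*d + g)*(6*d + g)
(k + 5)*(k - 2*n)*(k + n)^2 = k^4 + 5*k^3 - 3*k^2*n^2 - 2*k*n^3 - 15*k*n^2 - 10*n^3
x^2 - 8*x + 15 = (x - 5)*(x - 3)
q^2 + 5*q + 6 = (q + 2)*(q + 3)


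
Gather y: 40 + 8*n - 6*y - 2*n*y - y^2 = 8*n - y^2 + y*(-2*n - 6) + 40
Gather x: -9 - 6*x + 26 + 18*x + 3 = 12*x + 20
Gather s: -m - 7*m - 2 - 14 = -8*m - 16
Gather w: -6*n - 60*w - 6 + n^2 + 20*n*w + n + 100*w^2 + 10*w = n^2 - 5*n + 100*w^2 + w*(20*n - 50) - 6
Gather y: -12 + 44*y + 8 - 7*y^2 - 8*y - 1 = -7*y^2 + 36*y - 5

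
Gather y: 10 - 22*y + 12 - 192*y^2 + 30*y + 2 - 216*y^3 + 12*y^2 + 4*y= -216*y^3 - 180*y^2 + 12*y + 24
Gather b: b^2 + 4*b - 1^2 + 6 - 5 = b^2 + 4*b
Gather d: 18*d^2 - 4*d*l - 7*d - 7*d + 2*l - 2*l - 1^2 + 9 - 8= 18*d^2 + d*(-4*l - 14)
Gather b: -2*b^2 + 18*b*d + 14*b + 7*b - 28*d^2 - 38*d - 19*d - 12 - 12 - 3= -2*b^2 + b*(18*d + 21) - 28*d^2 - 57*d - 27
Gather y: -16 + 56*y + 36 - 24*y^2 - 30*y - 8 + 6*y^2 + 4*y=-18*y^2 + 30*y + 12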